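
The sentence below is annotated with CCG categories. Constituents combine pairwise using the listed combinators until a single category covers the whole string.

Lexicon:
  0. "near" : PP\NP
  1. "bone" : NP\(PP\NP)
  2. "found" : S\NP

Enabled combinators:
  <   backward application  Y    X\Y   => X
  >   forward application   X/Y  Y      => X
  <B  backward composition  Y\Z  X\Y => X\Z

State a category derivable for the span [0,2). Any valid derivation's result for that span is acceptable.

NP

[0,3] S   <
  [0,2] NP   <
    [0,1] "near" : PP\NP
    [1,2] "bone" : NP\(PP\NP)
  [2,3] "found" : S\NP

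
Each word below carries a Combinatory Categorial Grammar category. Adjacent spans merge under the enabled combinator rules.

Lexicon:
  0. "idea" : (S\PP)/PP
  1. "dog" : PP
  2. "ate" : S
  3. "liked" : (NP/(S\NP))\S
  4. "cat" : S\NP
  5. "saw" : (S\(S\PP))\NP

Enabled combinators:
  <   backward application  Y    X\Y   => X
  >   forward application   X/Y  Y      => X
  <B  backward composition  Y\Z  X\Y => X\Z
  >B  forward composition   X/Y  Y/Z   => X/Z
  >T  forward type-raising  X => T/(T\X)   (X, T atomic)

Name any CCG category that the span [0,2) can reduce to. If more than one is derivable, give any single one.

S\PP

[0,6] S   <
  [0,2] S\PP   >
    [0,1] "idea" : (S\PP)/PP
    [1,2] "dog" : PP
  [2,6] S\(S\PP)   <
    [2,5] NP   >
      [2,4] NP/(S\NP)   <
        [2,3] "ate" : S
        [3,4] "liked" : (NP/(S\NP))\S
      [4,5] "cat" : S\NP
    [5,6] "saw" : (S\(S\PP))\NP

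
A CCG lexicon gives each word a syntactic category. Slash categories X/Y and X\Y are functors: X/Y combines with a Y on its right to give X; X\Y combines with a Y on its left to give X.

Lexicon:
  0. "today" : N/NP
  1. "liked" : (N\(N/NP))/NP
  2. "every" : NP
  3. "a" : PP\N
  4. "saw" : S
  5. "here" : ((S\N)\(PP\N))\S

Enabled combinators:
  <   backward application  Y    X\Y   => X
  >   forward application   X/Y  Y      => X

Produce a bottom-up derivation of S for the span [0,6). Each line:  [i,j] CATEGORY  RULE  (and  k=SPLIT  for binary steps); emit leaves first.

[0,6] S   <
  [0,3] N   <
    [0,1] "today" : N/NP
    [1,3] N\(N/NP)   >
      [1,2] "liked" : (N\(N/NP))/NP
      [2,3] "every" : NP
  [3,6] S\N   <
    [3,4] "a" : PP\N
    [4,6] (S\N)\(PP\N)   <
      [4,5] "saw" : S
      [5,6] "here" : ((S\N)\(PP\N))\S

[0,1] N/NP  lex  "today"
[1,2] (N\(N/NP))/NP  lex  "liked"
[2,3] NP  lex  "every"
[1,3] N\(N/NP)  >  k=2
[0,3] N  <  k=1
[3,4] PP\N  lex  "a"
[4,5] S  lex  "saw"
[5,6] ((S\N)\(PP\N))\S  lex  "here"
[4,6] (S\N)\(PP\N)  <  k=5
[3,6] S\N  <  k=4
[0,6] S  <  k=3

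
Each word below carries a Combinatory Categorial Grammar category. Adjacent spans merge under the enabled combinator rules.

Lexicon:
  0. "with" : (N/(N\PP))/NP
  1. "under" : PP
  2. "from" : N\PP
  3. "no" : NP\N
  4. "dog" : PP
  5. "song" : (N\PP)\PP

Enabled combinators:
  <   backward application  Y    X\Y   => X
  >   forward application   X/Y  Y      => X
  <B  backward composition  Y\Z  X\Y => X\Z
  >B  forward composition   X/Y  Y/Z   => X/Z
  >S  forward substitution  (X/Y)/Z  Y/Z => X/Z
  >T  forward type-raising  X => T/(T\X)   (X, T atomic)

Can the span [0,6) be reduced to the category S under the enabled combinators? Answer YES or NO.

(N/(N\PP))/NP PP N\PP NP\N PP (N\PP)\PP
CKY chart[0,6] = {N, N/(N\N), NP/(NP\N), PP/(PP\N), S/(S\N)}; S ∉ chart

NO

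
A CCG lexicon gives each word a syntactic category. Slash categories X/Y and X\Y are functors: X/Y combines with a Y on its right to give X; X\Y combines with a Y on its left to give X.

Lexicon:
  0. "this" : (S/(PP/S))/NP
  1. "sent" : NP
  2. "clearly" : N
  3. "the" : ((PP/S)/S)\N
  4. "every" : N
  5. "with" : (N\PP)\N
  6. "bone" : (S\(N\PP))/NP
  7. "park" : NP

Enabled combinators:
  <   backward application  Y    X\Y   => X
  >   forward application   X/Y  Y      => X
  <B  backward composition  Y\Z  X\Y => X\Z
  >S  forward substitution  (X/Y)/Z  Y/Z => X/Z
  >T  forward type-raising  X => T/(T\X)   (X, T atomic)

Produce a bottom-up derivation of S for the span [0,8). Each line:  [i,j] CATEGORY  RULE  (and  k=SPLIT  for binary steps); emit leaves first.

[0,8] S   >
  [0,2] S/(PP/S)   >
    [0,1] "this" : (S/(PP/S))/NP
    [1,2] "sent" : NP
  [2,8] PP/S   >
    [2,4] (PP/S)/S   <
      [2,3] "clearly" : N
      [3,4] "the" : ((PP/S)/S)\N
    [4,8] S   <
      [4,5] "every" : N
      [5,8] S\N   <B
        [5,6] "with" : (N\PP)\N
        [6,8] S\(N\PP)   >
          [6,7] "bone" : (S\(N\PP))/NP
          [7,8] "park" : NP

[0,1] (S/(PP/S))/NP  lex  "this"
[1,2] NP  lex  "sent"
[0,2] S/(PP/S)  >  k=1
[2,3] N  lex  "clearly"
[3,4] ((PP/S)/S)\N  lex  "the"
[2,4] (PP/S)/S  <  k=3
[4,5] N  lex  "every"
[5,6] (N\PP)\N  lex  "with"
[6,7] (S\(N\PP))/NP  lex  "bone"
[7,8] NP  lex  "park"
[6,8] S\(N\PP)  >  k=7
[5,8] S\N  <B  k=6
[4,8] S  <  k=5
[2,8] PP/S  >  k=4
[0,8] S  >  k=2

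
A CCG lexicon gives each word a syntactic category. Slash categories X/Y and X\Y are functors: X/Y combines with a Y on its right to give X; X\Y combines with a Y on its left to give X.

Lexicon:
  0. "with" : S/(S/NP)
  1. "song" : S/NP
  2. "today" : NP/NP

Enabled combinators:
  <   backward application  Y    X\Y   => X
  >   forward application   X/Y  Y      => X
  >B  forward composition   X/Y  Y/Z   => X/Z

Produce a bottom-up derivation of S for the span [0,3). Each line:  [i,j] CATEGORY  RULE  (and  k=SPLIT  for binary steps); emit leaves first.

[0,1] S/(S/NP)  lex  "with"
[1,2] S/NP  lex  "song"
[2,3] NP/NP  lex  "today"
[1,3] S/NP  >B  k=2
[0,3] S  >  k=1

[0,3] S   >
  [0,1] "with" : S/(S/NP)
  [1,3] S/NP   >B
    [1,2] "song" : S/NP
    [2,3] "today" : NP/NP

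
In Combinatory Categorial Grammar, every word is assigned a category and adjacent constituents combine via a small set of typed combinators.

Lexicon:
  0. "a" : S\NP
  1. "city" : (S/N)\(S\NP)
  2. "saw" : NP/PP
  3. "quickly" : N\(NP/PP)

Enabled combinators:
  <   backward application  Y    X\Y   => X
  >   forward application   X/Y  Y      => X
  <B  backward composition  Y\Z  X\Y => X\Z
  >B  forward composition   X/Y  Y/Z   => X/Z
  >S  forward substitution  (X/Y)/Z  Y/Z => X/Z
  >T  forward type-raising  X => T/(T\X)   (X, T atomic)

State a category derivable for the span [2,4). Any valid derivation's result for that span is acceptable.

[0,4] S   >
  [0,2] S/N   <
    [0,1] "a" : S\NP
    [1,2] "city" : (S/N)\(S\NP)
  [2,4] N   <
    [2,3] "saw" : NP/PP
    [3,4] "quickly" : N\(NP/PP)

N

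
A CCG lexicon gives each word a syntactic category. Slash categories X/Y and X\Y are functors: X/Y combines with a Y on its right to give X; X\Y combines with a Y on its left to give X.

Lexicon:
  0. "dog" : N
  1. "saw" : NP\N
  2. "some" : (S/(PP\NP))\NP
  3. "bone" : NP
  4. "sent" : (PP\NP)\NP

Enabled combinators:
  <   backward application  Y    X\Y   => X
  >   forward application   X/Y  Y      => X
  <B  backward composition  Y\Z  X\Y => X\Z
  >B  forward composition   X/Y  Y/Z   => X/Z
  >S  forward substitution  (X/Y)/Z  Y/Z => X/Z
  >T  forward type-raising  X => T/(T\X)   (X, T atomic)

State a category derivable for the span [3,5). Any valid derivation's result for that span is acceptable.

PP\NP

[0,5] S   >
  [0,3] S/(PP\NP)   <
    [0,2] NP   >
      [0,1] NP/(NP\N)   >T
        [0,1] "dog" : N
      [1,2] "saw" : NP\N
    [2,3] "some" : (S/(PP\NP))\NP
  [3,5] PP\NP   <
    [3,4] "bone" : NP
    [4,5] "sent" : (PP\NP)\NP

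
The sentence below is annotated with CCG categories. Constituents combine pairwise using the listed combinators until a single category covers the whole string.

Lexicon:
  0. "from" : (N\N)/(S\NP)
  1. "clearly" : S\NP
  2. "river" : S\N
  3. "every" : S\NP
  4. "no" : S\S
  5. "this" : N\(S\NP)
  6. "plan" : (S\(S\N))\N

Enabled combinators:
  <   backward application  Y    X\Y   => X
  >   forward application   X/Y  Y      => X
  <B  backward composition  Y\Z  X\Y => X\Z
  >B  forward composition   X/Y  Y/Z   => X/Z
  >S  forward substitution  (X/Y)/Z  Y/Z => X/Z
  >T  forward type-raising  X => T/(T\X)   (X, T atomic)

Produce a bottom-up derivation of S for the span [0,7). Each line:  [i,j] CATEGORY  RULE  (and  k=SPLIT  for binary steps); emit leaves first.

[0,1] (N\N)/(S\NP)  lex  "from"
[1,2] S\NP  lex  "clearly"
[0,2] N\N  >  k=1
[2,3] S\N  lex  "river"
[0,3] S\N  <B  k=2
[3,4] S\NP  lex  "every"
[4,5] S\S  lex  "no"
[3,5] S\NP  <B  k=4
[5,6] N\(S\NP)  lex  "this"
[3,6] N  <  k=5
[6,7] (S\(S\N))\N  lex  "plan"
[3,7] S\(S\N)  <  k=6
[0,7] S  <  k=3

[0,7] S   <
  [0,3] S\N   <B
    [0,2] N\N   >
      [0,1] "from" : (N\N)/(S\NP)
      [1,2] "clearly" : S\NP
    [2,3] "river" : S\N
  [3,7] S\(S\N)   <
    [3,6] N   <
      [3,5] S\NP   <B
        [3,4] "every" : S\NP
        [4,5] "no" : S\S
      [5,6] "this" : N\(S\NP)
    [6,7] "plan" : (S\(S\N))\N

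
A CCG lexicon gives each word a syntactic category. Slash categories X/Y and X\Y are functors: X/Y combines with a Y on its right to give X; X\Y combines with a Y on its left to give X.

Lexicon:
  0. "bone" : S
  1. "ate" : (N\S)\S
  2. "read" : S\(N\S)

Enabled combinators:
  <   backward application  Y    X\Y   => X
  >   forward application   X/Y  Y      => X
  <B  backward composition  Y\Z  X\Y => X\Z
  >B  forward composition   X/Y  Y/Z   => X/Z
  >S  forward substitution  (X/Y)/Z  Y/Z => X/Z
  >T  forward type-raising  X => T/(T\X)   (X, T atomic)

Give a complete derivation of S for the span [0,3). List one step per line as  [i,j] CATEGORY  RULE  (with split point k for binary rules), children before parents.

[0,3] S   <
  [0,2] N\S   <
    [0,1] "bone" : S
    [1,2] "ate" : (N\S)\S
  [2,3] "read" : S\(N\S)

[0,1] S  lex  "bone"
[1,2] (N\S)\S  lex  "ate"
[0,2] N\S  <  k=1
[2,3] S\(N\S)  lex  "read"
[0,3] S  <  k=2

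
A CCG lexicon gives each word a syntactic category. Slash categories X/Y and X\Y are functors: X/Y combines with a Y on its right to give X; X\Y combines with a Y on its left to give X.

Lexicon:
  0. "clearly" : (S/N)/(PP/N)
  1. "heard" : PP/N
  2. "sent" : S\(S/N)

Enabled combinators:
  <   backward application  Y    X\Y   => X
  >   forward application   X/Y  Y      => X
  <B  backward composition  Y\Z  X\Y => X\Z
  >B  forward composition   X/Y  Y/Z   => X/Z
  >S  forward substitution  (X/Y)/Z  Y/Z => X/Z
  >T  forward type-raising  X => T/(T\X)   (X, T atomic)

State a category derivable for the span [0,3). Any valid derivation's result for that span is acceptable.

S

[0,3] S   <
  [0,2] S/N   >
    [0,1] "clearly" : (S/N)/(PP/N)
    [1,2] "heard" : PP/N
  [2,3] "sent" : S\(S/N)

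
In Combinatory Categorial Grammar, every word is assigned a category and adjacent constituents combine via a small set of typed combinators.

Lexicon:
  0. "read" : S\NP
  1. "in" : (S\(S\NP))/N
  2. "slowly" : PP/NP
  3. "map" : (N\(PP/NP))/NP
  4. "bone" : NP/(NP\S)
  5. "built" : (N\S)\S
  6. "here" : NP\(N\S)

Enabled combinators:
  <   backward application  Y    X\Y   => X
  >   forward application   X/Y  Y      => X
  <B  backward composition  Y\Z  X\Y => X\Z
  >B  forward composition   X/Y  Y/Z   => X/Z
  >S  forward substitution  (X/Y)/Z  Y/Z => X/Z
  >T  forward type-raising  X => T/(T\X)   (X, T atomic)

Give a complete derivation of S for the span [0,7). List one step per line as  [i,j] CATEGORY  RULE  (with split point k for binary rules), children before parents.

[0,1] S\NP  lex  "read"
[1,2] (S\(S\NP))/N  lex  "in"
[2,3] PP/NP  lex  "slowly"
[3,4] (N\(PP/NP))/NP  lex  "map"
[4,5] NP/(NP\S)  lex  "bone"
[5,6] (N\S)\S  lex  "built"
[6,7] NP\(N\S)  lex  "here"
[5,7] NP\S  <B  k=6
[4,7] NP  >  k=5
[3,7] N\(PP/NP)  >  k=4
[2,7] N  <  k=3
[1,7] S\(S\NP)  >  k=2
[0,7] S  <  k=1

[0,7] S   <
  [0,1] "read" : S\NP
  [1,7] S\(S\NP)   >
    [1,2] "in" : (S\(S\NP))/N
    [2,7] N   <
      [2,3] "slowly" : PP/NP
      [3,7] N\(PP/NP)   >
        [3,4] "map" : (N\(PP/NP))/NP
        [4,7] NP   >
          [4,5] "bone" : NP/(NP\S)
          [5,7] NP\S   <B
            [5,6] "built" : (N\S)\S
            [6,7] "here" : NP\(N\S)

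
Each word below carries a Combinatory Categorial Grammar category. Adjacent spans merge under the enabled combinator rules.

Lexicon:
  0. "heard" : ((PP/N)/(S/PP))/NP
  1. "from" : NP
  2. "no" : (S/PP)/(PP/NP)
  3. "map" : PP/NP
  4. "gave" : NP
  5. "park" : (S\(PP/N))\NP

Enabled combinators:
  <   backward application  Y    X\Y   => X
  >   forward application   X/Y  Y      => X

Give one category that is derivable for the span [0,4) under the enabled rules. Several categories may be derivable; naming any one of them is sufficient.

[0,6] S   <
  [0,4] PP/N   >
    [0,2] (PP/N)/(S/PP)   >
      [0,1] "heard" : ((PP/N)/(S/PP))/NP
      [1,2] "from" : NP
    [2,4] S/PP   >
      [2,3] "no" : (S/PP)/(PP/NP)
      [3,4] "map" : PP/NP
  [4,6] S\(PP/N)   <
    [4,5] "gave" : NP
    [5,6] "park" : (S\(PP/N))\NP

PP/N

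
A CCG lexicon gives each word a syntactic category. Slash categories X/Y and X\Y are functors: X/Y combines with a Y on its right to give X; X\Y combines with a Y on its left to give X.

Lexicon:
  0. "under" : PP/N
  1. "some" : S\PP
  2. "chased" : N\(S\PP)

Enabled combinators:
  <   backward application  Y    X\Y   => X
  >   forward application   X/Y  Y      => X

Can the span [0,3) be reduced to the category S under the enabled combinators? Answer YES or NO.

NO

PP/N S\PP N\(S\PP)
CKY chart[0,3] = {PP}; S ∉ chart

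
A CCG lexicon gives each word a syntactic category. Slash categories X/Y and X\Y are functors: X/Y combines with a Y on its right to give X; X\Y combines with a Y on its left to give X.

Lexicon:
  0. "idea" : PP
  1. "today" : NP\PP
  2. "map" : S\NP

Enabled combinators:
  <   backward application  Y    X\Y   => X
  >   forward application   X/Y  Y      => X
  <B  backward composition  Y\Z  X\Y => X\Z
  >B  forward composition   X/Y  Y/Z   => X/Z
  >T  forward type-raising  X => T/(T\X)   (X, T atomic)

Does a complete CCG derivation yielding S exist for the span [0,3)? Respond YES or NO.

YES

[0,3] S   >
  [0,1] S/(S\PP)   >T
    [0,1] "idea" : PP
  [1,3] S\PP   <B
    [1,2] "today" : NP\PP
    [2,3] "map" : S\NP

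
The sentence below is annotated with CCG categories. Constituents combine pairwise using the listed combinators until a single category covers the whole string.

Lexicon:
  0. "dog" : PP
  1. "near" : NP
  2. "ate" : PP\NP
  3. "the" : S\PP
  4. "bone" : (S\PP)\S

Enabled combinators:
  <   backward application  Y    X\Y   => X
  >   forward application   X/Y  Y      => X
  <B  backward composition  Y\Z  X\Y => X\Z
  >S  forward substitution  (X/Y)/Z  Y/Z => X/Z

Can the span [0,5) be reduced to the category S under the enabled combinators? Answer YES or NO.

[0,5] S   <
  [0,1] "dog" : PP
  [1,5] S\PP   <
    [1,4] S   <
      [1,2] "near" : NP
      [2,4] S\NP   <B
        [2,3] "ate" : PP\NP
        [3,4] "the" : S\PP
    [4,5] "bone" : (S\PP)\S

YES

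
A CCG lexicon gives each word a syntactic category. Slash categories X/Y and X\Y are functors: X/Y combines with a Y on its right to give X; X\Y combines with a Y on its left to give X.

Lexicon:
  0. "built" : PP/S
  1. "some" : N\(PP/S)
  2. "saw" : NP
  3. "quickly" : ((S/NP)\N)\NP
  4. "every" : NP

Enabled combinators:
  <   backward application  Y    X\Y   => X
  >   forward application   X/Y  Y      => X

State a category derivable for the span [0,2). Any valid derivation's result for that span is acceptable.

[0,5] S   >
  [0,4] S/NP   <
    [0,2] N   <
      [0,1] "built" : PP/S
      [1,2] "some" : N\(PP/S)
    [2,4] (S/NP)\N   <
      [2,3] "saw" : NP
      [3,4] "quickly" : ((S/NP)\N)\NP
  [4,5] "every" : NP

N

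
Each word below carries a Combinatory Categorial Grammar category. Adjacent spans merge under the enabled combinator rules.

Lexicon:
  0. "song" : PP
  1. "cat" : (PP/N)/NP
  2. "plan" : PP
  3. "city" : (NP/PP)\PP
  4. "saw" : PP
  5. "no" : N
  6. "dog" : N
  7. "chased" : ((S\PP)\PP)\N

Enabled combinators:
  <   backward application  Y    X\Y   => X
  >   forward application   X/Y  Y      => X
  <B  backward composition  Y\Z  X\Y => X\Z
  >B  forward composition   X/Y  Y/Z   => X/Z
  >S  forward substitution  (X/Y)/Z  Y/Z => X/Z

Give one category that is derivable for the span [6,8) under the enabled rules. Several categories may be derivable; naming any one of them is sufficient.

[0,8] S   <
  [0,1] "song" : PP
  [1,8] S\PP   <
    [1,6] PP   >
      [1,5] PP/N   >
        [1,2] "cat" : (PP/N)/NP
        [2,5] NP   >
          [2,4] NP/PP   <
            [2,3] "plan" : PP
            [3,4] "city" : (NP/PP)\PP
          [4,5] "saw" : PP
      [5,6] "no" : N
    [6,8] (S\PP)\PP   <
      [6,7] "dog" : N
      [7,8] "chased" : ((S\PP)\PP)\N

(S\PP)\PP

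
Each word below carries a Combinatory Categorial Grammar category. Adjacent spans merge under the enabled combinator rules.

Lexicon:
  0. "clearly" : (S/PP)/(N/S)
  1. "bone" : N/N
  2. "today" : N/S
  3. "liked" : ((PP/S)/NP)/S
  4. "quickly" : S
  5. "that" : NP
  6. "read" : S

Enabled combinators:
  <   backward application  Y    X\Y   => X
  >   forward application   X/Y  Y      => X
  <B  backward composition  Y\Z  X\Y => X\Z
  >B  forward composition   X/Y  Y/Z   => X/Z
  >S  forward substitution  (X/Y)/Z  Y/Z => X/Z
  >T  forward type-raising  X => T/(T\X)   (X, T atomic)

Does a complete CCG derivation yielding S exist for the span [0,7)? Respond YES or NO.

YES

[0,7] S   >
  [0,3] S/PP   >
    [0,1] "clearly" : (S/PP)/(N/S)
    [1,3] N/S   >B
      [1,2] "bone" : N/N
      [2,3] "today" : N/S
  [3,7] PP   >
    [3,6] PP/S   >
      [3,5] (PP/S)/NP   >
        [3,4] "liked" : ((PP/S)/NP)/S
        [4,5] "quickly" : S
      [5,6] "that" : NP
    [6,7] "read" : S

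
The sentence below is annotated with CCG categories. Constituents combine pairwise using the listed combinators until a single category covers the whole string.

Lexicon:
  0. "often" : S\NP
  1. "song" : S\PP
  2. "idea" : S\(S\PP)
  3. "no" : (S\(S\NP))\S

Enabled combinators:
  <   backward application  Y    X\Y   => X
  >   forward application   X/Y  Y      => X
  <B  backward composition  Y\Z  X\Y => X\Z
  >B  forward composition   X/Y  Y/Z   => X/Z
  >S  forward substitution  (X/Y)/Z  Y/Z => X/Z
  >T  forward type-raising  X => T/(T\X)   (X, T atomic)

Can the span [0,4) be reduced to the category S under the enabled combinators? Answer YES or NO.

YES

[0,4] S   <
  [0,1] "often" : S\NP
  [1,4] S\(S\NP)   <
    [1,3] S   <
      [1,2] "song" : S\PP
      [2,3] "idea" : S\(S\PP)
    [3,4] "no" : (S\(S\NP))\S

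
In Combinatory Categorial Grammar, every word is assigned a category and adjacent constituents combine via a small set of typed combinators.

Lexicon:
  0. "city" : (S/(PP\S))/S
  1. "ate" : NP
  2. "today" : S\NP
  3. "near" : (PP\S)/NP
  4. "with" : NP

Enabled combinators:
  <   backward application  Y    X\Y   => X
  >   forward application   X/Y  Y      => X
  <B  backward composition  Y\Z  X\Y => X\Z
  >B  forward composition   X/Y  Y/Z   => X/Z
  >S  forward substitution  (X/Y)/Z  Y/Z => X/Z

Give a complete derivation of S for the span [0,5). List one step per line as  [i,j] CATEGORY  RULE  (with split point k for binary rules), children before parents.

[0,1] (S/(PP\S))/S  lex  "city"
[1,2] NP  lex  "ate"
[2,3] S\NP  lex  "today"
[1,3] S  <  k=2
[0,3] S/(PP\S)  >  k=1
[3,4] (PP\S)/NP  lex  "near"
[4,5] NP  lex  "with"
[3,5] PP\S  >  k=4
[0,5] S  >  k=3

[0,5] S   >
  [0,3] S/(PP\S)   >
    [0,1] "city" : (S/(PP\S))/S
    [1,3] S   <
      [1,2] "ate" : NP
      [2,3] "today" : S\NP
  [3,5] PP\S   >
    [3,4] "near" : (PP\S)/NP
    [4,5] "with" : NP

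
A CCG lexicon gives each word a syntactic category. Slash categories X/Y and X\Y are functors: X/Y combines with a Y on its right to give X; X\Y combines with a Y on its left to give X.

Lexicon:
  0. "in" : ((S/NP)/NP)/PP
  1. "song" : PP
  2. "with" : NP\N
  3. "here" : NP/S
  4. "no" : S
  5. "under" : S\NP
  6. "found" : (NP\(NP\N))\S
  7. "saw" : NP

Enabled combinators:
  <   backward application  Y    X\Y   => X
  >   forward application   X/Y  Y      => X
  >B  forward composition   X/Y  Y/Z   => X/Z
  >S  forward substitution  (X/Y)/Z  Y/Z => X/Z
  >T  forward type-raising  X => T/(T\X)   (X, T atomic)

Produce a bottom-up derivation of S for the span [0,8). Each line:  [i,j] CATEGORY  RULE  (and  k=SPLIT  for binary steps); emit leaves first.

[0,8] S   >
  [0,7] S/NP   >
    [0,2] (S/NP)/NP   >
      [0,1] "in" : ((S/NP)/NP)/PP
      [1,2] "song" : PP
    [2,7] NP   <
      [2,3] "with" : NP\N
      [3,7] NP\(NP\N)   <
        [3,6] S   <
          [3,5] NP   >
            [3,4] "here" : NP/S
            [4,5] "no" : S
          [5,6] "under" : S\NP
        [6,7] "found" : (NP\(NP\N))\S
  [7,8] "saw" : NP

[0,1] ((S/NP)/NP)/PP  lex  "in"
[1,2] PP  lex  "song"
[0,2] (S/NP)/NP  >  k=1
[2,3] NP\N  lex  "with"
[3,4] NP/S  lex  "here"
[4,5] S  lex  "no"
[3,5] NP  >  k=4
[5,6] S\NP  lex  "under"
[3,6] S  <  k=5
[6,7] (NP\(NP\N))\S  lex  "found"
[3,7] NP\(NP\N)  <  k=6
[2,7] NP  <  k=3
[0,7] S/NP  >  k=2
[7,8] NP  lex  "saw"
[0,8] S  >  k=7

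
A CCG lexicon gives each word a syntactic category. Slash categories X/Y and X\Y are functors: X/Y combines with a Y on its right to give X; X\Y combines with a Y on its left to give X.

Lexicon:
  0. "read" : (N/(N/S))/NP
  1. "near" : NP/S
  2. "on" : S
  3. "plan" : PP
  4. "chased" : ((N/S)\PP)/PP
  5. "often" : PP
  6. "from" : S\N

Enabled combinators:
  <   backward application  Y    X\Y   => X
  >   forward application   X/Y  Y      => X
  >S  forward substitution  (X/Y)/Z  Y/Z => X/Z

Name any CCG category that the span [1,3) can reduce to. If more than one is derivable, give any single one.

[0,7] S   <
  [0,6] N   >
    [0,3] N/(N/S)   >
      [0,1] "read" : (N/(N/S))/NP
      [1,3] NP   >
        [1,2] "near" : NP/S
        [2,3] "on" : S
    [3,6] N/S   <
      [3,4] "plan" : PP
      [4,6] (N/S)\PP   >
        [4,5] "chased" : ((N/S)\PP)/PP
        [5,6] "often" : PP
  [6,7] "from" : S\N

NP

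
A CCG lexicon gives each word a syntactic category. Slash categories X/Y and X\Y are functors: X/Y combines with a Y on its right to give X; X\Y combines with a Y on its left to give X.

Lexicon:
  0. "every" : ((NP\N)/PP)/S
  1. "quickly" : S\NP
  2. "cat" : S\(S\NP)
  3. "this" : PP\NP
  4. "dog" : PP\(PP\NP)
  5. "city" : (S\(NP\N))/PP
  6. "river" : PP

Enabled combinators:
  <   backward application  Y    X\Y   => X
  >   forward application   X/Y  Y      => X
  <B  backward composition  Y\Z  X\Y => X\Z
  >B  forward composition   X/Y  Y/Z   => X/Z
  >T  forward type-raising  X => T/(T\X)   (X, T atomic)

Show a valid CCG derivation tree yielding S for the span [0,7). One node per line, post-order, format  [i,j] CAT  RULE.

[0,1] ((NP\N)/PP)/S  lex  "every"
[1,2] S\NP  lex  "quickly"
[2,3] S\(S\NP)  lex  "cat"
[1,3] S  <  k=2
[0,3] (NP\N)/PP  >  k=1
[3,4] PP\NP  lex  "this"
[4,5] PP\(PP\NP)  lex  "dog"
[3,5] PP  <  k=4
[0,5] NP\N  >  k=3
[5,6] (S\(NP\N))/PP  lex  "city"
[6,7] PP  lex  "river"
[5,7] S\(NP\N)  >  k=6
[0,7] S  <  k=5

[0,7] S   <
  [0,5] NP\N   >
    [0,3] (NP\N)/PP   >
      [0,1] "every" : ((NP\N)/PP)/S
      [1,3] S   <
        [1,2] "quickly" : S\NP
        [2,3] "cat" : S\(S\NP)
    [3,5] PP   <
      [3,4] "this" : PP\NP
      [4,5] "dog" : PP\(PP\NP)
  [5,7] S\(NP\N)   >
    [5,6] "city" : (S\(NP\N))/PP
    [6,7] "river" : PP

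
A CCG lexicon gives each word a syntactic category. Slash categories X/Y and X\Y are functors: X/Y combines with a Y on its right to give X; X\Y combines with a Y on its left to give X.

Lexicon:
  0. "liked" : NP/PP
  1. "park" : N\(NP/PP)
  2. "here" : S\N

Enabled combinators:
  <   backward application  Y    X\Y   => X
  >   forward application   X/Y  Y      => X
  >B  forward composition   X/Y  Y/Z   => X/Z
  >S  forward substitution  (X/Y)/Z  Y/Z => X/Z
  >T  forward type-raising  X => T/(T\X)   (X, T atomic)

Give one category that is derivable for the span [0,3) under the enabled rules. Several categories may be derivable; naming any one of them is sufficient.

[0,3] S   <
  [0,2] N   <
    [0,1] "liked" : NP/PP
    [1,2] "park" : N\(NP/PP)
  [2,3] "here" : S\N

S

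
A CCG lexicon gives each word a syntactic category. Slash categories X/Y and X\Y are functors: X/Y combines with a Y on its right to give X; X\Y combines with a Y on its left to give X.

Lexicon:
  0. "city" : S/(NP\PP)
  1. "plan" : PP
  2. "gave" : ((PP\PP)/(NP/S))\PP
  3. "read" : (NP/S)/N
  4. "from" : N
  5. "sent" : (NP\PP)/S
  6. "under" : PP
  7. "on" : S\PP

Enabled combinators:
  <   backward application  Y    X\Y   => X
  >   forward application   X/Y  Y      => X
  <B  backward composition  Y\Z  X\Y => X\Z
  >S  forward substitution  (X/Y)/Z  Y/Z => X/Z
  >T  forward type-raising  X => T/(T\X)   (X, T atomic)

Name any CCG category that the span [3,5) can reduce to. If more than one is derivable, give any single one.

[0,8] S   >
  [0,1] "city" : S/(NP\PP)
  [1,8] NP\PP   <B
    [1,5] PP\PP   >
      [1,3] (PP\PP)/(NP/S)   <
        [1,2] "plan" : PP
        [2,3] "gave" : ((PP\PP)/(NP/S))\PP
      [3,5] NP/S   >
        [3,4] "read" : (NP/S)/N
        [4,5] "from" : N
    [5,8] NP\PP   >
      [5,6] "sent" : (NP\PP)/S
      [6,8] S   >
        [6,7] S/(S\PP)   >T
          [6,7] "under" : PP
        [7,8] "on" : S\PP

NP/S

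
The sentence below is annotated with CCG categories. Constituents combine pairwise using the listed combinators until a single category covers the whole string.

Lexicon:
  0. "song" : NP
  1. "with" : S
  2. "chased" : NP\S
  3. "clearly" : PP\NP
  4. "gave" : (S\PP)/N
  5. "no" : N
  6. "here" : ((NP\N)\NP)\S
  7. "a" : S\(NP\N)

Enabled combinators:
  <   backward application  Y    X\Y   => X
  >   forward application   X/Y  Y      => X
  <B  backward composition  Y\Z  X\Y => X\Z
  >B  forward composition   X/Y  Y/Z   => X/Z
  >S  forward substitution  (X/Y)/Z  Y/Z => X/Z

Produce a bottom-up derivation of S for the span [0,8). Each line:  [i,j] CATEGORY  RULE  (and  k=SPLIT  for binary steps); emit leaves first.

[0,1] NP  lex  "song"
[1,2] S  lex  "with"
[2,3] NP\S  lex  "chased"
[1,3] NP  <  k=2
[3,4] PP\NP  lex  "clearly"
[4,5] (S\PP)/N  lex  "gave"
[5,6] N  lex  "no"
[4,6] S\PP  >  k=5
[3,6] S\NP  <B  k=4
[1,6] S  <  k=3
[6,7] ((NP\N)\NP)\S  lex  "here"
[1,7] (NP\N)\NP  <  k=6
[7,8] S\(NP\N)  lex  "a"
[1,8] S\NP  <B  k=7
[0,8] S  <  k=1

[0,8] S   <
  [0,1] "song" : NP
  [1,8] S\NP   <B
    [1,7] (NP\N)\NP   <
      [1,6] S   <
        [1,3] NP   <
          [1,2] "with" : S
          [2,3] "chased" : NP\S
        [3,6] S\NP   <B
          [3,4] "clearly" : PP\NP
          [4,6] S\PP   >
            [4,5] "gave" : (S\PP)/N
            [5,6] "no" : N
      [6,7] "here" : ((NP\N)\NP)\S
    [7,8] "a" : S\(NP\N)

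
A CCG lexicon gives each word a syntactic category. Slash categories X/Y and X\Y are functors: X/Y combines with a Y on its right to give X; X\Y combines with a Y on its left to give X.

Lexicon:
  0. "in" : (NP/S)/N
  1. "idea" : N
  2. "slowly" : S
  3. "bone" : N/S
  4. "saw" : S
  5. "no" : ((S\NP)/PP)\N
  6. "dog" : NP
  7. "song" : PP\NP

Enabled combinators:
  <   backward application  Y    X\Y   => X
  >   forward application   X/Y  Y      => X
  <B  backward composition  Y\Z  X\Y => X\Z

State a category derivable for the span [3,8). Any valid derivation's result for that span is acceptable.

S\NP

[0,8] S   <
  [0,3] NP   >
    [0,2] NP/S   >
      [0,1] "in" : (NP/S)/N
      [1,2] "idea" : N
    [2,3] "slowly" : S
  [3,8] S\NP   >
    [3,6] (S\NP)/PP   <
      [3,5] N   >
        [3,4] "bone" : N/S
        [4,5] "saw" : S
      [5,6] "no" : ((S\NP)/PP)\N
    [6,8] PP   <
      [6,7] "dog" : NP
      [7,8] "song" : PP\NP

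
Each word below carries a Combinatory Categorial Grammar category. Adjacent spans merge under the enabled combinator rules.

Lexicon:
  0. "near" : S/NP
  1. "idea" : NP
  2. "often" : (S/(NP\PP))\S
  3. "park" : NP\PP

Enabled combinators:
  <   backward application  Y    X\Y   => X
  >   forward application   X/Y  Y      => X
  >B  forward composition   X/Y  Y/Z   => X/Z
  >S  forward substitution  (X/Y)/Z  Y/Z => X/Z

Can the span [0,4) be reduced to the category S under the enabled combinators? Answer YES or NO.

[0,4] S   >
  [0,3] S/(NP\PP)   <
    [0,2] S   >
      [0,1] "near" : S/NP
      [1,2] "idea" : NP
    [2,3] "often" : (S/(NP\PP))\S
  [3,4] "park" : NP\PP

YES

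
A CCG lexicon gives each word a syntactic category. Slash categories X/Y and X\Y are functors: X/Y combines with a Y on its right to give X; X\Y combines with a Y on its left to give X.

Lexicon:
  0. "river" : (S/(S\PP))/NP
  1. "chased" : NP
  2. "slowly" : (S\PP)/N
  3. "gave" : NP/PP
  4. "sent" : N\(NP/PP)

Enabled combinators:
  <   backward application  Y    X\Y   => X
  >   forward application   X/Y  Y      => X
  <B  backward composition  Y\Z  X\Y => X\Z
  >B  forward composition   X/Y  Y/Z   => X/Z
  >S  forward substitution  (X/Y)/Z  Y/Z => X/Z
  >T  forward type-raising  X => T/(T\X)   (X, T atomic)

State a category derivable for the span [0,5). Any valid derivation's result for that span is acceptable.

S

[0,5] S   >
  [0,2] S/(S\PP)   >
    [0,1] "river" : (S/(S\PP))/NP
    [1,2] "chased" : NP
  [2,5] S\PP   >
    [2,3] "slowly" : (S\PP)/N
    [3,5] N   <
      [3,4] "gave" : NP/PP
      [4,5] "sent" : N\(NP/PP)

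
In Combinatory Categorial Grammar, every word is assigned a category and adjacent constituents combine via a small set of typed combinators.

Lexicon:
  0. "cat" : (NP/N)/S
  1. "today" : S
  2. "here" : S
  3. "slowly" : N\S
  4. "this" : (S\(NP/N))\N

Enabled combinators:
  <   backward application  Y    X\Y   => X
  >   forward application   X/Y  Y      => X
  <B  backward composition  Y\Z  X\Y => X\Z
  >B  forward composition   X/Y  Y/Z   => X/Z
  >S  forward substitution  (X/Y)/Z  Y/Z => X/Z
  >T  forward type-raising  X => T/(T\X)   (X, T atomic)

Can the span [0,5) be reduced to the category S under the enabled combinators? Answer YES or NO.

[0,5] S   <
  [0,2] NP/N   >
    [0,1] "cat" : (NP/N)/S
    [1,2] "today" : S
  [2,5] S\(NP/N)   <
    [2,4] N   <
      [2,3] "here" : S
      [3,4] "slowly" : N\S
    [4,5] "this" : (S\(NP/N))\N

YES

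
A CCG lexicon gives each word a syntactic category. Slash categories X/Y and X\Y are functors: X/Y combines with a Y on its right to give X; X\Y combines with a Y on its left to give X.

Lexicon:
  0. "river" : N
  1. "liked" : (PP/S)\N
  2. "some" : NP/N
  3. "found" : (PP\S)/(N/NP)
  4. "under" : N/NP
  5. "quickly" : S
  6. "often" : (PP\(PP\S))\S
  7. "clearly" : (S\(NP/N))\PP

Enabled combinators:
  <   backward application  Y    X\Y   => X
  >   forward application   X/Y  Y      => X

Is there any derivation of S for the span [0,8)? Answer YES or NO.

N (PP/S)\N NP/N (PP\S)/(N/NP) N/NP S (PP\(PP\S))\S (S\(NP/N))\PP
CKY chart[0,8] = {PP}; S ∉ chart

NO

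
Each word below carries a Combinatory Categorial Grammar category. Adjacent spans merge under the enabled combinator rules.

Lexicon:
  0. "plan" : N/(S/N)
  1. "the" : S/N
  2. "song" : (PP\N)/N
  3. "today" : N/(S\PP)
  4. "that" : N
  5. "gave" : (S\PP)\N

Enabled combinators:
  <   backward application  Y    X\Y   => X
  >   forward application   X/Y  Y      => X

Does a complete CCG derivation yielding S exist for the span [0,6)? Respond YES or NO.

N/(S/N) S/N (PP\N)/N N/(S\PP) N (S\PP)\N
CKY chart[0,6] = {PP}; S ∉ chart

NO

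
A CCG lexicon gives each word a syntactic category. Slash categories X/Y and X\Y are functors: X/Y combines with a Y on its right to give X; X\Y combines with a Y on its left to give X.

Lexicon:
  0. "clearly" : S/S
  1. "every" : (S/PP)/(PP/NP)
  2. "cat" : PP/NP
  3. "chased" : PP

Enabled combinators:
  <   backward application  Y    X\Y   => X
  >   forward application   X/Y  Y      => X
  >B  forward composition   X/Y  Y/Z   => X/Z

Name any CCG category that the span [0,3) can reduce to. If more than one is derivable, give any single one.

S/PP

[0,4] S   >
  [0,3] S/PP   >B
    [0,1] "clearly" : S/S
    [1,3] S/PP   >
      [1,2] "every" : (S/PP)/(PP/NP)
      [2,3] "cat" : PP/NP
  [3,4] "chased" : PP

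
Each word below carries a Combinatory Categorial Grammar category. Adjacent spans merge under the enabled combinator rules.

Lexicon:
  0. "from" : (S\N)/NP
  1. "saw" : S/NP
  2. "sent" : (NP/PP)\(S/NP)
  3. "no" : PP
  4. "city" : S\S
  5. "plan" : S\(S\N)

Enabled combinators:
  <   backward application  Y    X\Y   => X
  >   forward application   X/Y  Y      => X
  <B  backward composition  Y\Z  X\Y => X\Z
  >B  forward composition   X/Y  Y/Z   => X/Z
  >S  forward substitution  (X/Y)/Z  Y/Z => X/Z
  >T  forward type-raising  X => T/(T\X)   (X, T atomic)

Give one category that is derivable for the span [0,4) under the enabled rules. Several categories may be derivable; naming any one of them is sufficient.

[0,6] S   <
  [0,5] S\N   <B
    [0,4] S\N   >
      [0,1] "from" : (S\N)/NP
      [1,4] NP   >
        [1,3] NP/PP   <
          [1,2] "saw" : S/NP
          [2,3] "sent" : (NP/PP)\(S/NP)
        [3,4] "no" : PP
    [4,5] "city" : S\S
  [5,6] "plan" : S\(S\N)

S\N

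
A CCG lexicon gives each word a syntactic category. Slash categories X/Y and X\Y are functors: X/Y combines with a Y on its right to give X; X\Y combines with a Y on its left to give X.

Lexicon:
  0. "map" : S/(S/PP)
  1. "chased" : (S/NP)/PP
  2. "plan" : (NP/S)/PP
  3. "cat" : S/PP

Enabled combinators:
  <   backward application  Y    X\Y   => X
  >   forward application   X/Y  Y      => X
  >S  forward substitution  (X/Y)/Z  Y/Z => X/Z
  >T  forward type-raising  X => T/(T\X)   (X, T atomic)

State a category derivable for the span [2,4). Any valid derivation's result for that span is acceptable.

[0,4] S   >
  [0,1] "map" : S/(S/PP)
  [1,4] S/PP   >S
    [1,2] "chased" : (S/NP)/PP
    [2,4] NP/PP   >S
      [2,3] "plan" : (NP/S)/PP
      [3,4] "cat" : S/PP

NP/PP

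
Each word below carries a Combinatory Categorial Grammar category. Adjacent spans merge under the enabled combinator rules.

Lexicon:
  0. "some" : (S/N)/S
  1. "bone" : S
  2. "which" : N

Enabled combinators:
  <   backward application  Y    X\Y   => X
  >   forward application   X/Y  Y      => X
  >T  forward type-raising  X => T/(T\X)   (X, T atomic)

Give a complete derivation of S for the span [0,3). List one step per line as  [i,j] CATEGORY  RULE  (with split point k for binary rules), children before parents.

[0,1] (S/N)/S  lex  "some"
[1,2] S  lex  "bone"
[0,2] S/N  >  k=1
[2,3] N  lex  "which"
[0,3] S  >  k=2

[0,3] S   >
  [0,2] S/N   >
    [0,1] "some" : (S/N)/S
    [1,2] "bone" : S
  [2,3] "which" : N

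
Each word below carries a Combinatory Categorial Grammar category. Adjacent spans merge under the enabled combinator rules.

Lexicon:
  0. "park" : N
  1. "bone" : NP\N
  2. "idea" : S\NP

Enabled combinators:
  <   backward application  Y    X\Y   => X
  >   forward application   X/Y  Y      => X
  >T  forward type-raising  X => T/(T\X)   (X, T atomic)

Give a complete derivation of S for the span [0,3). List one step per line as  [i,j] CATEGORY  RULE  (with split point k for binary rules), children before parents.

[0,3] S   <
  [0,2] NP   <
    [0,1] "park" : N
    [1,2] "bone" : NP\N
  [2,3] "idea" : S\NP

[0,1] N  lex  "park"
[1,2] NP\N  lex  "bone"
[0,2] NP  <  k=1
[2,3] S\NP  lex  "idea"
[0,3] S  <  k=2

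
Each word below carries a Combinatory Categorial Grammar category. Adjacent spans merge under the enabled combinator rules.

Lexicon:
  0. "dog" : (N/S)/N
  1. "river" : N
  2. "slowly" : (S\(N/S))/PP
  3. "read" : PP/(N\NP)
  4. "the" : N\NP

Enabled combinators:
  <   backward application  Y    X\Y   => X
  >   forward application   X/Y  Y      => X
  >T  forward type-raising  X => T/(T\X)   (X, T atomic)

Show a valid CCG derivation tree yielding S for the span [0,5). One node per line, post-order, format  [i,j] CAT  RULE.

[0,5] S   <
  [0,2] N/S   >
    [0,1] "dog" : (N/S)/N
    [1,2] "river" : N
  [2,5] S\(N/S)   >
    [2,3] "slowly" : (S\(N/S))/PP
    [3,5] PP   >
      [3,4] "read" : PP/(N\NP)
      [4,5] "the" : N\NP

[0,1] (N/S)/N  lex  "dog"
[1,2] N  lex  "river"
[0,2] N/S  >  k=1
[2,3] (S\(N/S))/PP  lex  "slowly"
[3,4] PP/(N\NP)  lex  "read"
[4,5] N\NP  lex  "the"
[3,5] PP  >  k=4
[2,5] S\(N/S)  >  k=3
[0,5] S  <  k=2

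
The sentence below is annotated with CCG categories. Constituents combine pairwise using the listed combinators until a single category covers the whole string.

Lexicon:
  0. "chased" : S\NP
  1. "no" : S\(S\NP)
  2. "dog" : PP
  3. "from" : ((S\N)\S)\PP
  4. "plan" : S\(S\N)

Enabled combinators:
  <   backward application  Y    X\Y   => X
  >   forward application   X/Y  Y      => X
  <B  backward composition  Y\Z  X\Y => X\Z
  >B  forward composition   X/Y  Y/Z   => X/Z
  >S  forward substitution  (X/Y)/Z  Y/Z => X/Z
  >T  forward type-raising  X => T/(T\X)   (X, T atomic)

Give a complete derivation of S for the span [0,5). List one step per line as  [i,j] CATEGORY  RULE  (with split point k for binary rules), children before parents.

[0,1] S\NP  lex  "chased"
[1,2] S\(S\NP)  lex  "no"
[0,2] S  <  k=1
[2,3] PP  lex  "dog"
[3,4] ((S\N)\S)\PP  lex  "from"
[2,4] (S\N)\S  <  k=3
[0,4] S\N  <  k=2
[4,5] S\(S\N)  lex  "plan"
[0,5] S  <  k=4

[0,5] S   <
  [0,4] S\N   <
    [0,2] S   <
      [0,1] "chased" : S\NP
      [1,2] "no" : S\(S\NP)
    [2,4] (S\N)\S   <
      [2,3] "dog" : PP
      [3,4] "from" : ((S\N)\S)\PP
  [4,5] "plan" : S\(S\N)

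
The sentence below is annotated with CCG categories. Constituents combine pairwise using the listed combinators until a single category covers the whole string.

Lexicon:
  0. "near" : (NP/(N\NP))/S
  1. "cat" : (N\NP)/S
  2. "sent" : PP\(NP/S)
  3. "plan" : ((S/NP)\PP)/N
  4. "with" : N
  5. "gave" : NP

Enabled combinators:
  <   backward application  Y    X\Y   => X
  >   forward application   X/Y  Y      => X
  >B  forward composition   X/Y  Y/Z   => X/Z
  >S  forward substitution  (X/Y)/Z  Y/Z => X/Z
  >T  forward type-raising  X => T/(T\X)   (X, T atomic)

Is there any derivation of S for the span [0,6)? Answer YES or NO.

YES

[0,6] S   >
  [0,5] S/NP   <
    [0,3] PP   <
      [0,2] NP/S   >S
        [0,1] "near" : (NP/(N\NP))/S
        [1,2] "cat" : (N\NP)/S
      [2,3] "sent" : PP\(NP/S)
    [3,5] (S/NP)\PP   >
      [3,4] "plan" : ((S/NP)\PP)/N
      [4,5] "with" : N
  [5,6] "gave" : NP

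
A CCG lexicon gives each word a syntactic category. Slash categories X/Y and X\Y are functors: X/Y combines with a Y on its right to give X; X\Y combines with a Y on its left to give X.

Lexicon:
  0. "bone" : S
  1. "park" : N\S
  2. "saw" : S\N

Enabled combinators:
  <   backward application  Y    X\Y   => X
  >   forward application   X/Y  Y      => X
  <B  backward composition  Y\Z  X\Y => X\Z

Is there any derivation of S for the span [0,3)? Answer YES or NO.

[0,3] S   <
  [0,2] N   <
    [0,1] "bone" : S
    [1,2] "park" : N\S
  [2,3] "saw" : S\N

YES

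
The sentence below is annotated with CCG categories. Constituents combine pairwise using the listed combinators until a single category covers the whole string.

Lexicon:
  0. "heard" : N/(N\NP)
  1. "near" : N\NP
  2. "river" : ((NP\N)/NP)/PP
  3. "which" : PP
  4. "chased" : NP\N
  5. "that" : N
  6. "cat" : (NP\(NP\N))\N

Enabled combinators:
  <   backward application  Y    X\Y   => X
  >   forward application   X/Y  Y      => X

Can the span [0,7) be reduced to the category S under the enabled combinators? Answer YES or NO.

N/(N\NP) N\NP ((NP\N)/NP)/PP PP NP\N N (NP\(NP\N))\N
CKY chart[0,7] = {NP}; S ∉ chart

NO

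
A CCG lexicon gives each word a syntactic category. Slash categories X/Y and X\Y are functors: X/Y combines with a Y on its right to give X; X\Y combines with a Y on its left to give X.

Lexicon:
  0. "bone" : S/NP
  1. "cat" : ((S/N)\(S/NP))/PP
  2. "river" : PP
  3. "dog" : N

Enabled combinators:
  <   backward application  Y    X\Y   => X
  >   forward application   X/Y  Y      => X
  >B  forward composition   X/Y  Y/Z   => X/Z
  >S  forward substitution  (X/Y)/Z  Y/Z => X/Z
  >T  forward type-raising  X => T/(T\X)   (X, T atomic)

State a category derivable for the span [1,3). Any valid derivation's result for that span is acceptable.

[0,4] S   >
  [0,3] S/N   <
    [0,1] "bone" : S/NP
    [1,3] (S/N)\(S/NP)   >
      [1,2] "cat" : ((S/N)\(S/NP))/PP
      [2,3] "river" : PP
  [3,4] "dog" : N

(S/N)\(S/NP)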